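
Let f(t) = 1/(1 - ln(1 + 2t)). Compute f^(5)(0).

448

Compose series: expand the inner function first, then feed it into the outer expansion.
From the series, [t^5] f = 56/15; multiply by 5! = 120 to get 448.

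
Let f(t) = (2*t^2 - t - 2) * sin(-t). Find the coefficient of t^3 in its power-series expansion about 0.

-7/3

Shift and add copies of the series according to the polynomial's terms.
f(0) = 0
f′(0) = 2
f′′(0) = 2
f′′′(0) = -14
So c_3 = f′′′(0)/3! = -7/3.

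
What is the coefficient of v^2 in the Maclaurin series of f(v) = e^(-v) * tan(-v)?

Multiply the two series term by term and collect like powers.
[v^0] = 0;  [v^1] = -1;  [v^2] = 1.
So c_2 = f′′(0)/2! = 1.

1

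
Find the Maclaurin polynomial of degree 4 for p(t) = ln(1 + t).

-t^4/4 + t^3/3 - t^2/2 + t

[t^0] = 0;  [t^1] = 1;  [t^2] = -1/2;  [t^3] = 1/3;  [t^4] = -1/4.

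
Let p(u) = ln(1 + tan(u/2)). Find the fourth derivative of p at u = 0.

-7/8

Compose series: expand the inner function first, then feed it into the outer expansion.
The coefficient of u^4 in the expansion is -7/192, so p^(4)(0) = 4! * (-7/192) = -7/8.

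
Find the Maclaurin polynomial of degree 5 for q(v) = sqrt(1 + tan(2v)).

Compose series: expand the inner function first, then feed it into the outer expansion.
[v^0] = 1;  [v^1] = 1;  [v^2] = -1/2;  [v^3] = 11/6;  [v^4] = -47/24;  [v^5] = 601/120.

601*v^5/120 - 47*v^4/24 + 11*v^3/6 - v^2/2 + v + 1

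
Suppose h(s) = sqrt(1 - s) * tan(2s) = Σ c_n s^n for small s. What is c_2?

Expand each factor separately, then convolve coefficients.
[s^0] = 0;  [s^1] = 2;  [s^2] = -1.

-1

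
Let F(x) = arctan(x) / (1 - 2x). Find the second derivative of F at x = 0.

Multiply the two series term by term and collect like powers.
The coefficient of x^2 in the expansion is 2, so F′′(0) = 2! * (2) = 4.

4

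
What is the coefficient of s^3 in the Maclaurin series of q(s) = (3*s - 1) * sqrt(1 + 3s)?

Multiply each power in the prefactor through the base expansion.
q(0) = -1
q′(0) = 3/2
q′′(0) = 45/4
q′′′(0) = -243/8
So c_3 = q′′′(0)/3! = -81/16.

-81/16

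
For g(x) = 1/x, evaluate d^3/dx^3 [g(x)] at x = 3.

-2/27

From the series, [(x - 3)^3] g = -1/81; multiply by 3! = 6 to get -2/27.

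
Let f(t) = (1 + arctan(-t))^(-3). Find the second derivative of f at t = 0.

Substitute the inner expansion into the outer series and collect powers.
The coefficient of t^2 in the expansion is 6, so f′′(0) = 2! * (6) = 12.

12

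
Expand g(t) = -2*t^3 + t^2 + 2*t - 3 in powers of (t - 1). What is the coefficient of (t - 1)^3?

-2

g(1) = -2
g′(1) = -2
g′′(1) = -10
g′′′(1) = -12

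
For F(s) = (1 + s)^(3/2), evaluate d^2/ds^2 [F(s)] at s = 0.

From the series, [s^2] F = 3/8; multiply by 2! = 2 to get 3/4.

3/4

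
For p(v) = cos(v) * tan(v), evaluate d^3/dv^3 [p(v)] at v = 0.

Write out both Maclaurin series and multiply, keeping only the needed powers.
From the series, [v^3] p = -1/6; multiply by 3! = 6 to get -1.

-1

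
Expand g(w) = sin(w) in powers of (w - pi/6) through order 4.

[(w - pi/6)^0] = 1/2;  [(w - pi/6)^1] = sqrt(3)/2;  [(w - pi/6)^2] = -1/4;  [(w - pi/6)^3] = -sqrt(3)/12;  [(w - pi/6)^4] = 1/48.

(w - pi/6)^4/48 - sqrt(3)*(w - pi/6)^3/12 - (w - pi/6)^2/4 + sqrt(3)*(w - pi/6)/2 + 1/2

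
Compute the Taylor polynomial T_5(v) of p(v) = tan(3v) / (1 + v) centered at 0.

Write out both Maclaurin series and multiply, keeping only the needed powers.
p(0) = 0
p′(0) = 3
p′′(0) = -6
p′′′(0) = 72
p^(4)(0) = -288
p^(5)(0) = 5328

222*v^5/5 - 12*v^4 + 12*v^3 - 3*v^2 + 3*v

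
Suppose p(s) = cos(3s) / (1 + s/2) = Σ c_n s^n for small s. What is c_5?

-37/32

Expand each factor separately, then convolve coefficients.
p(0) = 1
p′(0) = -1/2
p′′(0) = -17/2
p′′′(0) = 51/4
p^(4)(0) = 111/2
p^(5)(0) = -555/4
So c_5 = p^(5)(0)/5! = -37/32.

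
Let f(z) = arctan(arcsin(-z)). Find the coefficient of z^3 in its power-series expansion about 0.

Compose series: expand the inner function first, then feed it into the outer expansion.
f(0) = 0
f′(0) = -1
f′′(0) = 0
f′′′(0) = 1
The Taylor polynomial is Σ f^(k)(0)/k! · z^k.

1/6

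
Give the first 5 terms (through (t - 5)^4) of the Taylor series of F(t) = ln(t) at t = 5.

F(5) = ln(5)
F′(5) = 1/5
F′′(5) = -1/25
F′′′(5) = 2/125
F^(4)(5) = -6/625
The Taylor polynomial is Σ F^(k)(5)/k! · (t - 5)^k.

-(t - 5)^4/2500 + (t - 5)^3/375 - (t - 5)^2/50 + (t - 5)/5 + ln(5)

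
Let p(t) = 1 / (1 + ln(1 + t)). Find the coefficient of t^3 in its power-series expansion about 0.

-7/3

Write 1/(1+u) = 1 - u + u^2 - u^3 + ... and substitute the series for u.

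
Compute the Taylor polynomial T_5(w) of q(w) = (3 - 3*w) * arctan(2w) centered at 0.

Distribute the polynomial across the series and collect like powers.
q(0) = 0
q′(0) = 6
q′′(0) = -12
q′′′(0) = -48
q^(4)(0) = 192
q^(5)(0) = 2304
The Taylor polynomial is Σ q^(k)(0)/k! · w^k.

96*w^5/5 + 8*w^4 - 8*w^3 - 6*w^2 + 6*w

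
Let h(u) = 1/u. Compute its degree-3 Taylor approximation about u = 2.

Apply the Taylor formula c_k = f^(k)(a)/k!.
[(u - 2)^0] = 1/2;  [(u - 2)^1] = -1/4;  [(u - 2)^2] = 1/8;  [(u - 2)^3] = -1/16.

-(u - 2)^3/16 + (u - 2)^2/8 - (u - 2)/4 + 1/2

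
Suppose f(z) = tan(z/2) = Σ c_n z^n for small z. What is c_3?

f(0) = 0
f′(0) = 1/2
f′′(0) = 0
f′′′(0) = 1/4

1/24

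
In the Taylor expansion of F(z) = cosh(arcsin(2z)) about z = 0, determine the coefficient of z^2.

2

Let u equal the inner series; expand the outer function in u and truncate.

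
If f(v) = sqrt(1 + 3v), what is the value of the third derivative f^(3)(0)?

81/8

Differentiate repeatedly and evaluate at the center.
The coefficient of v^3 in the expansion is 27/16, so f′′′(0) = 3! * (27/16) = 81/8.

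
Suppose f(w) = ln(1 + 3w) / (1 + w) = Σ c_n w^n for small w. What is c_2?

Write out both Maclaurin series and multiply, keeping only the needed powers.
[w^0] = 0;  [w^1] = 3;  [w^2] = -15/2.

-15/2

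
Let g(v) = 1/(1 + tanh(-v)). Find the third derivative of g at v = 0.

4

Substitute the inner expansion into the outer series and collect powers.
The coefficient of v^3 in the expansion is 2/3, so g′′′(0) = 3! * (2/3) = 4.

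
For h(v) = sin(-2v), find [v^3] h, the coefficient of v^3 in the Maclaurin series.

4/3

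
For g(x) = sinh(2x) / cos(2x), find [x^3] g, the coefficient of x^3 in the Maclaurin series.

16/3

Divide the numerator series by the denominator series (power-series long division).
g(0) = 0
g′(0) = 2
g′′(0) = 0
g′′′(0) = 32
So c_3 = g′′′(0)/3! = 16/3.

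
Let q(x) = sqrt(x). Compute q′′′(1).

3/8

From the series, [(x - 1)^3] q = 1/16; multiply by 3! = 6 to get 3/8.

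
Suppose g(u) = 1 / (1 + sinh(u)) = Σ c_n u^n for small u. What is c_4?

4/3

Expand as Σ (-1)^k u^k with u equal to the inner function's series.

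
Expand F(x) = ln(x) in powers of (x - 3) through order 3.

(x - 3)^3/81 - (x - 3)^2/18 + (x - 3)/3 + ln(3)

Compute the successive derivatives at the expansion point and divide by k!.
[(x - 3)^0] = ln(3);  [(x - 3)^1] = 1/3;  [(x - 3)^2] = -1/18;  [(x - 3)^3] = 1/81.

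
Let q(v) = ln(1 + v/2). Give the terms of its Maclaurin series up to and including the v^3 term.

v^3/24 - v^2/8 + v/2

q(0) = 0
q′(0) = 1/2
q′′(0) = -1/4
q′′′(0) = 1/4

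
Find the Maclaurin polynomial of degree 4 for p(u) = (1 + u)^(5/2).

-5*u^4/128 + 5*u^3/16 + 15*u^2/8 + 5*u/2 + 1

Differentiate repeatedly and evaluate at the center.
p(0) = 1
p′(0) = 5/2
p′′(0) = 15/4
p′′′(0) = 15/8
p^(4)(0) = -15/16
Dividing each by k! gives the coefficients c_0, ..., c_4.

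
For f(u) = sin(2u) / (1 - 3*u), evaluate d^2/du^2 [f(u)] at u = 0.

12

Use 1/(1 - r) = Σ r^k on the denominator, then take the Cauchy product.
The coefficient of u^2 in the expansion is 6, so f′′(0) = 2! * (6) = 12.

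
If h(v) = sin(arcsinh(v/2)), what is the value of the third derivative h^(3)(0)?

-1/4

Plug the Maclaurin series of the inner function into that of the outer and collect terms.
The coefficient of v^3 in the expansion is -1/24, so h′′′(0) = 3! * (-1/24) = -1/4.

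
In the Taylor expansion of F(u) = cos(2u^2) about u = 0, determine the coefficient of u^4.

-2

Use the known series and substitute for the argument.
So c_4 = F^(4)(0)/4! = -2.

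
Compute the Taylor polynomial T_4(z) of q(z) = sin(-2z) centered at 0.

4*z^3/3 - 2*z

Apply the Taylor formula c_k = f^(k)(a)/k!.
q(0) = 0
q′(0) = -2
q′′(0) = 0
q′′′(0) = 8
q^(4)(0) = 0
Dividing each by k! gives the coefficients c_0, ..., c_4.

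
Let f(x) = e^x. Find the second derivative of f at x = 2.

The coefficient of (x - 2)^2 in the expansion is e^(2)/2, so f′′(2) = 2! * (e^(2)/2) = e^(2).

e^(2)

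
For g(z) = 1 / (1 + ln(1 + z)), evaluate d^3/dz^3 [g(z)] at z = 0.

Expand as Σ (-1)^k u^k with u equal to the inner function's series.
The coefficient of z^3 in the expansion is -7/3, so g′′′(0) = 3! * (-7/3) = -14.

-14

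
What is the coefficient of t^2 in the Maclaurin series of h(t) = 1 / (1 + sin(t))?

1

Use the geometric series for the reciprocal, then substitute.
h(0) = 1
h′(0) = -1
h′′(0) = 2
So c_2 = h′′(0)/2! = 1.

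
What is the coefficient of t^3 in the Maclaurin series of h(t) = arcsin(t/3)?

[t^0] = 0;  [t^1] = 1/3;  [t^2] = 0;  [t^3] = 1/162.
So c_3 = h′′′(0)/3! = 1/162.

1/162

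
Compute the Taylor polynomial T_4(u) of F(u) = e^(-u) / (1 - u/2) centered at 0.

Write out both Maclaurin series and multiply, keeping only the needed powers.
F(0) = 1
F′(0) = -1/2
F′′(0) = 1/2
F′′′(0) = -1/4
F^(4)(0) = 1/2
Then c_k = F^(k)(0)/k! gives each Taylor coefficient.

u^4/48 - u^3/24 + u^2/4 - u/2 + 1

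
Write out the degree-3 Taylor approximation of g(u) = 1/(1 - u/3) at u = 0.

u^3/27 + u^2/9 + u/3 + 1

[u^0] = 1;  [u^1] = 1/3;  [u^2] = 1/9;  [u^3] = 1/27.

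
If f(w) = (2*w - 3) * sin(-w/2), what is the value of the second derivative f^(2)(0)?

Distribute the polynomial across the series and collect like powers.
The coefficient of w^2 in the expansion is -1, so f′′(0) = 2! * (-1) = -2.

-2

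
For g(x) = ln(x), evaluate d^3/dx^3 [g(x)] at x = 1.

Use the known series and substitute for the argument.
The coefficient of (x - 1)^3 in the expansion is 1/3, so g′′′(1) = 3! * (1/3) = 2.

2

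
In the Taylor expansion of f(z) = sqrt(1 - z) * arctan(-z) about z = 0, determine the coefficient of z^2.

1/2

Multiply the two series term by term and collect like powers.
f(0) = 0
f′(0) = -1
f′′(0) = 1
So c_2 = f′′(0)/2! = 1/2.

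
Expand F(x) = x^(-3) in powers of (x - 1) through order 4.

Use the known series and substitute for the argument.
F(1) = 1
F′(1) = -3
F′′(1) = 12
F′′′(1) = -60
F^(4)(1) = 360
The Taylor polynomial is Σ F^(k)(1)/k! · (x - 1)^k.

15*(x - 1)^4 - 10*(x - 1)^3 + 6*(x - 1)^2 - 3*(x - 1) + 1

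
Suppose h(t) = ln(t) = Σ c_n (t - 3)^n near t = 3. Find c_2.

-1/18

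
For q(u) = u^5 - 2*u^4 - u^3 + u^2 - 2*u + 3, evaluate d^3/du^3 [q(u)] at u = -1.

Compute the successive derivatives at the expansion point and divide by k!.
The coefficient of (u + 1)^3 in the expansion is 17, so q′′′(-1) = 3! * (17) = 102.

102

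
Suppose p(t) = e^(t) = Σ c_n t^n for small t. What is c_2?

1/2

p(0) = 1
p′(0) = 1
p′′(0) = 1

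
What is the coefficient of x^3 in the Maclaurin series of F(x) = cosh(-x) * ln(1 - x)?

-5/6

Expand each factor separately, then convolve coefficients.
[x^0] = 0;  [x^1] = -1;  [x^2] = -1/2;  [x^3] = -5/6.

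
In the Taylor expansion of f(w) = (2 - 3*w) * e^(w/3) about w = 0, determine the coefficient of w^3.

Shift and add copies of the series according to the polynomial's terms.
f(0) = 2
f′(0) = -7/3
f′′(0) = -16/9
f′′′(0) = -25/27

-25/162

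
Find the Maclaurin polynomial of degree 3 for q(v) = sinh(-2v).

q(0) = 0
q′(0) = -2
q′′(0) = 0
q′′′(0) = -8

-4*v^3/3 - 2*v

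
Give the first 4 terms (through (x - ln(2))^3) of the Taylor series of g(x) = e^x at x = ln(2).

(x - ln(2))^3/3 + (x - ln(2))^2 + 2*(x - ln(2)) + 2

g(ln(2)) = 2
g′(ln(2)) = 2
g′′(ln(2)) = 2
g′′′(ln(2)) = 2
Then c_k = g^(k)(ln(2))/k! gives each Taylor coefficient.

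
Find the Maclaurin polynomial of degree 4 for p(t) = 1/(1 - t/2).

t^4/16 + t^3/8 + t^2/4 + t/2 + 1

[t^0] = 1;  [t^1] = 1/2;  [t^2] = 1/4;  [t^3] = 1/8;  [t^4] = 1/16.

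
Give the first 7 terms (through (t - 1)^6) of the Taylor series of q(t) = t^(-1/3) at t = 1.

q(1) = 1
q′(1) = -1/3
q′′(1) = 4/9
q′′′(1) = -28/27
q^(4)(1) = 280/81
q^(5)(1) = -3640/243
q^(6)(1) = 58240/729

728*(t - 1)^6/6561 - 91*(t - 1)^5/729 + 35*(t - 1)^4/243 - 14*(t - 1)^3/81 + 2*(t - 1)^2/9 - (t - 1)/3 + 1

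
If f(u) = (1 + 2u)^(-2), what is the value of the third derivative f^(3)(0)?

The coefficient of u^3 in the expansion is -32, so f′′′(0) = 3! * (-32) = -192.

-192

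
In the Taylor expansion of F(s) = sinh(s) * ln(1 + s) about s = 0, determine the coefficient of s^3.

Multiply the two series term by term and collect like powers.

-1/2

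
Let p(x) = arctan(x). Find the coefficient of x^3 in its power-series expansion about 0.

c_3 = p′′′(0)/3! = -1/3.

-1/3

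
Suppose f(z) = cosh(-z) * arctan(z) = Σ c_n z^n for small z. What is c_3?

Multiply the two series term by term and collect like powers.

1/6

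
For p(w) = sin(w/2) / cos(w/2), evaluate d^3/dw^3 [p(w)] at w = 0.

Write the quotient as an unknown series and match coefficients against numerator = denominator · series.
The coefficient of w^3 in the expansion is 1/24, so p′′′(0) = 3! * (1/24) = 1/4.

1/4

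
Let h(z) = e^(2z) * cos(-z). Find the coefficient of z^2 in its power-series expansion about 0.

3/2

Write out both Maclaurin series and multiply, keeping only the needed powers.
h(0) = 1
h′(0) = 2
h′′(0) = 3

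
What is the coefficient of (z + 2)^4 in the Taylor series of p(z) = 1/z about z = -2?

[(z + 2)^0] = -1/2;  [(z + 2)^1] = -1/4;  [(z + 2)^2] = -1/8;  [(z + 2)^3] = -1/16;  [(z + 2)^4] = -1/32.
So c_4 = p^(4)(-2)/4! = -1/32.

-1/32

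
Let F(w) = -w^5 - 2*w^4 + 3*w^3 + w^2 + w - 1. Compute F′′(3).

-700

From the series, [(w - 3)^2] F = -350; multiply by 2! = 2 to get -700.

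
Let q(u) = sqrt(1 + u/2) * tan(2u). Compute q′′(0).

Write out both Maclaurin series and multiply, keeping only the needed powers.
From the series, [u^2] q = 1/2; multiply by 2! = 2 to get 1.

1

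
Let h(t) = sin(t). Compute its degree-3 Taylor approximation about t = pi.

(t - pi)^3/6 - (t - pi)

Use the known series and substitute for the argument.
h(pi) = 0
h′(pi) = -1
h′′(pi) = 0
h′′′(pi) = 1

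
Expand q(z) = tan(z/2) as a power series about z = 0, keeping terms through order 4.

q(0) = 0
q′(0) = 1/2
q′′(0) = 0
q′′′(0) = 1/4
q^(4)(0) = 0
Then c_k = q^(k)(0)/k! gives each Taylor coefficient.

z^3/24 + z/2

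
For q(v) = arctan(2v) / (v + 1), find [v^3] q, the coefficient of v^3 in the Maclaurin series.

-2/3

Use 1/(1 - r) = Σ r^k on the denominator, then take the Cauchy product.
[v^0] = 0;  [v^1] = 2;  [v^2] = -2;  [v^3] = -2/3.
So c_3 = q′′′(0)/3! = -2/3.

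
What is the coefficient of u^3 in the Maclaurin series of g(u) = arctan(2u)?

-8/3

Differentiate repeatedly and evaluate at the center.
g(0) = 0
g′(0) = 2
g′′(0) = 0
g′′′(0) = -16
So c_3 = g′′′(0)/3! = -8/3.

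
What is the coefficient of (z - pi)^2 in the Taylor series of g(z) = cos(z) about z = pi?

Differentiate repeatedly and evaluate at the center.
[(z - pi)^0] = -1;  [(z - pi)^1] = 0;  [(z - pi)^2] = 1/2.

1/2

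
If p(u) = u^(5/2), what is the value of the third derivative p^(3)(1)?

15/8

The coefficient of (u - 1)^3 in the expansion is 5/16, so p′′′(1) = 3! * (5/16) = 15/8.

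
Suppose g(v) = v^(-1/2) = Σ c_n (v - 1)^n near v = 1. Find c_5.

Compute the successive derivatives at the expansion point and divide by k!.
g(1) = 1
g′(1) = -1/2
g′′(1) = 3/4
g′′′(1) = -15/8
g^(4)(1) = 105/16
g^(5)(1) = -945/32
So c_5 = g^(5)(1)/5! = -63/256.

-63/256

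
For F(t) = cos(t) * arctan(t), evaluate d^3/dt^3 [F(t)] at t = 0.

Write out both Maclaurin series and multiply, keeping only the needed powers.
From the series, [t^3] F = -5/6; multiply by 3! = 6 to get -5.

-5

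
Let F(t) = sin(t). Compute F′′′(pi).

The coefficient of (t - pi)^3 in the expansion is 1/6, so F′′′(pi) = 3! * (1/6) = 1.

1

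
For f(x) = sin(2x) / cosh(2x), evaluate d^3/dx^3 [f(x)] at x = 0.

-32

Write the quotient as an unknown series and match coefficients against numerator = denominator · series.
The coefficient of x^3 in the expansion is -16/3, so f′′′(0) = 3! * (-16/3) = -32.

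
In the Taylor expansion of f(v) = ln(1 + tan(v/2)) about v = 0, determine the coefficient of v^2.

-1/8

Compose series: expand the inner function first, then feed it into the outer expansion.
f(0) = 0
f′(0) = 1/2
f′′(0) = -1/4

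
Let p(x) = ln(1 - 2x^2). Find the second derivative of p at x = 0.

-4

The coefficient of x^2 in the expansion is -2, so p′′(0) = 2! * (-2) = -4.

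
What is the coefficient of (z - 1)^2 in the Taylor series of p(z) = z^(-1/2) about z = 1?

p(1) = 1
p′(1) = -1/2
p′′(1) = 3/4

3/8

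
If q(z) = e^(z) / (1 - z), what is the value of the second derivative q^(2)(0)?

Use 1/(1 - r) = Σ r^k on the denominator, then take the Cauchy product.
The coefficient of z^2 in the expansion is 5/2, so q′′(0) = 2! * (5/2) = 5.

5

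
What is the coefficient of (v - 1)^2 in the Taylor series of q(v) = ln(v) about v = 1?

Use the known series and substitute for the argument.
So c_2 = q′′(1)/2! = -1/2.

-1/2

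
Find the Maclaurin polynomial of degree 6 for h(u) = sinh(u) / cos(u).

Write the quotient as an unknown series and match coefficients against numerator = denominator · series.
h(0) = 0
h′(0) = 1
h′′(0) = 0
h′′′(0) = 4
h^(4)(0) = 0
h^(5)(0) = 36
h^(6)(0) = 0
Dividing each by k! gives the coefficients c_0, ..., c_6.

3*u^5/10 + 2*u^3/3 + u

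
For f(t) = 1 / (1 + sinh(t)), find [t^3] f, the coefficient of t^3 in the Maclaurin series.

-7/6

Expand as Σ (-1)^k u^k with u equal to the inner function's series.
[t^0] = 1;  [t^1] = -1;  [t^2] = 1;  [t^3] = -7/6.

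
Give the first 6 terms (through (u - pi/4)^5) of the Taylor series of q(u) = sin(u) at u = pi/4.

sqrt(2)*(u - pi/4)^5/240 + sqrt(2)*(u - pi/4)^4/48 - sqrt(2)*(u - pi/4)^3/12 - sqrt(2)*(u - pi/4)^2/4 + sqrt(2)*(u - pi/4)/2 + sqrt(2)/2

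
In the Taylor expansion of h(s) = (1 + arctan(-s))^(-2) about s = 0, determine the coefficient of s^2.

3

Compose series: expand the inner function first, then feed it into the outer expansion.
h(0) = 1
h′(0) = 2
h′′(0) = 6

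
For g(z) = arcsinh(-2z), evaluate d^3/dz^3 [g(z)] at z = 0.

Apply the Taylor formula c_k = f^(k)(a)/k!.
The coefficient of z^3 in the expansion is 4/3, so g′′′(0) = 3! * (4/3) = 8.

8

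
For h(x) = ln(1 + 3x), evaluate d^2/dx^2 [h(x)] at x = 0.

-9

The coefficient of x^2 in the expansion is -9/2, so h′′(0) = 2! * (-9/2) = -9.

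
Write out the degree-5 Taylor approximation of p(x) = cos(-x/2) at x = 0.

[x^0] = 1;  [x^1] = 0;  [x^2] = -1/8;  [x^3] = 0;  [x^4] = 1/384;  [x^5] = 0.

x^4/384 - x^2/8 + 1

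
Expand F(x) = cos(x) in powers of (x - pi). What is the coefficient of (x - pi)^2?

1/2

Compute the successive derivatives at the expansion point and divide by k!.
F(pi) = -1
F′(pi) = 0
F′′(pi) = 1
Then c_k = F^(k)(pi)/k! gives each Taylor coefficient.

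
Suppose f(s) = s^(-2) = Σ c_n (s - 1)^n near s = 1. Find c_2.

3

[(s - 1)^0] = 1;  [(s - 1)^1] = -2;  [(s - 1)^2] = 3.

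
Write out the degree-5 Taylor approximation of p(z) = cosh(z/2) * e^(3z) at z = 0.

Write out both Maclaurin series and multiply, keeping only the needed powers.
p(0) = 1
p′(0) = 3
p′′(0) = 37/4
p′′′(0) = 117/4
p^(4)(0) = 1513/16
p^(5)(0) = 4983/16

1661*z^5/640 + 1513*z^4/384 + 39*z^3/8 + 37*z^2/8 + 3*z + 1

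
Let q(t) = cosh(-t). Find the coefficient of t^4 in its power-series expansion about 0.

1/24

Differentiate repeatedly and evaluate at the center.
[t^0] = 1;  [t^1] = 0;  [t^2] = 1/2;  [t^3] = 0;  [t^4] = 1/24.
So c_4 = q^(4)(0)/4! = 1/24.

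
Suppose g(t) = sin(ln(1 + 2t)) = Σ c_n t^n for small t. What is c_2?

-2

Let u equal the inner series; expand the outer function in u and truncate.
So c_2 = g′′(0)/2! = -2.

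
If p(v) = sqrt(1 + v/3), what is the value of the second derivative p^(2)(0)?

Compute the successive derivatives at the expansion point and divide by k!.
From the series, [v^2] p = -1/72; multiply by 2! = 2 to get -1/36.

-1/36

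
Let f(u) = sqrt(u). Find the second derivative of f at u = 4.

The coefficient of (u - 4)^2 in the expansion is -1/64, so f′′(4) = 2! * (-1/64) = -1/32.

-1/32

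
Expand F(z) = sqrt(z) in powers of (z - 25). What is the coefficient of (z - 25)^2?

-1/1000

Use the known series and substitute for the argument.
F(25) = 5
F′(25) = 1/10
F′′(25) = -1/500
So c_2 = F′′(25)/2! = -1/1000.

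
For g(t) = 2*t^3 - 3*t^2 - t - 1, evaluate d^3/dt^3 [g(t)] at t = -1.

From the series, [(t + 1)^3] g = 2; multiply by 3! = 6 to get 12.

12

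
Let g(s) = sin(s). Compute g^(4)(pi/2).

1

The coefficient of (s - pi/2)^4 in the expansion is 1/24, so g^(4)(pi/2) = 4! * (1/24) = 1.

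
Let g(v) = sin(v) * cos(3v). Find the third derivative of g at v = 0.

Take the Cauchy product of the two expansions.
The coefficient of v^3 in the expansion is -14/3, so g′′′(0) = 3! * (-14/3) = -28.

-28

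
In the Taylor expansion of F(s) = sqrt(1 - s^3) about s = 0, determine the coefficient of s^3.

F(0) = 1
F′(0) = 0
F′′(0) = 0
F′′′(0) = -3
So c_3 = F′′′(0)/3! = -1/2.

-1/2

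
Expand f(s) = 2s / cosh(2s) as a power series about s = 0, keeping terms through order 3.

Write the quotient as an unknown series and match coefficients against numerator = denominator · series.
f(0) = 0
f′(0) = 2
f′′(0) = 0
f′′′(0) = -24

-4*s^3 + 2*s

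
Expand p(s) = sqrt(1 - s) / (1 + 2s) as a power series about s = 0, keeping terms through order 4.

2507*s^4/128 - 157*s^3/16 + 39*s^2/8 - 5*s/2 + 1

Take the Cauchy product of the two expansions.
p(0) = 1
p′(0) = -5/2
p′′(0) = 39/4
p′′′(0) = -471/8
p^(4)(0) = 7521/16
Dividing each by k! gives the coefficients c_0, ..., c_4.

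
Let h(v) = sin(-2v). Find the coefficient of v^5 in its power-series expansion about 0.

-4/15

Apply the Taylor formula c_k = f^(k)(a)/k!.
h(0) = 0
h′(0) = -2
h′′(0) = 0
h′′′(0) = 8
h^(4)(0) = 0
h^(5)(0) = -32
So c_5 = h^(5)(0)/5! = -4/15.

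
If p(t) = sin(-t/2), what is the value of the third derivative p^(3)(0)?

1/8

Compute the successive derivatives at the expansion point and divide by k!.
The coefficient of t^3 in the expansion is 1/48, so p′′′(0) = 3! * (1/48) = 1/8.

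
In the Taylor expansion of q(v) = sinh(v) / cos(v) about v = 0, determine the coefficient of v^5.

3/10

Invert the denominator's series and multiply.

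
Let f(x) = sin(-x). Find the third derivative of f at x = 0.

The coefficient of x^3 in the expansion is 1/6, so f′′′(0) = 3! * (1/6) = 1.

1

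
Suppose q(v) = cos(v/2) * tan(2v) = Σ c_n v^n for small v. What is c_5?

3781/960

Take the Cauchy product of the two expansions.
q(0) = 0
q′(0) = 2
q′′(0) = 0
q′′′(0) = 29/2
q^(4)(0) = 0
q^(5)(0) = 3781/8
So c_5 = q^(5)(0)/5! = 3781/960.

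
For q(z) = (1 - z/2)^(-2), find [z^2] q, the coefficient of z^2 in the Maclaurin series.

q(0) = 1
q′(0) = 1
q′′(0) = 3/2
So c_2 = q′′(0)/2! = 3/4.

3/4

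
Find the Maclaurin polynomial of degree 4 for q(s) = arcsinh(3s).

-9*s^3/2 + 3*s

q(0) = 0
q′(0) = 3
q′′(0) = 0
q′′′(0) = -27
q^(4)(0) = 0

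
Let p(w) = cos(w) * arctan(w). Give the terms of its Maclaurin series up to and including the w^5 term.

Take the Cauchy product of the two expansions.
p(0) = 0
p′(0) = 1
p′′(0) = 0
p′′′(0) = -5
p^(4)(0) = 0
p^(5)(0) = 49

49*w^5/120 - 5*w^3/6 + w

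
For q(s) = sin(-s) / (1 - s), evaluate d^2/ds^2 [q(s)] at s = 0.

Take the Cauchy product of the two expansions.
The coefficient of s^2 in the expansion is -1, so q′′(0) = 2! * (-1) = -2.

-2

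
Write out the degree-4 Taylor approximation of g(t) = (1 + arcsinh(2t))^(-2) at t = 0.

64*t^4 - 88*t^3/3 + 12*t^2 - 4*t + 1

Let u equal the inner series; expand the outer function in u and truncate.
g(0) = 1
g′(0) = -4
g′′(0) = 24
g′′′(0) = -176
g^(4)(0) = 1536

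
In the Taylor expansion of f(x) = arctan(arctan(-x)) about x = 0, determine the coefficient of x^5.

Plug the Maclaurin series of the inner function into that of the outer and collect terms.
f(0) = 0
f′(0) = -1
f′′(0) = 0
f′′′(0) = 4
f^(4)(0) = 0
f^(5)(0) = -88

-11/15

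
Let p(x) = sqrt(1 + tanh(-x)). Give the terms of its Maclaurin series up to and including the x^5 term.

Let u equal the inner series; expand the outer function in u and truncate.
p(0) = 1
p′(0) = -1/2
p′′(0) = -1/4
p′′′(0) = 5/8
p^(4)(0) = 17/16
p^(5)(0) = -121/32
Dividing each by k! gives the coefficients c_0, ..., c_5.

-121*x^5/3840 + 17*x^4/384 + 5*x^3/48 - x^2/8 - x/2 + 1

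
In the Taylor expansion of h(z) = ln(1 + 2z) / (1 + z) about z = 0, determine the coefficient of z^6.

Multiply the two series term by term and collect like powers.

-416/15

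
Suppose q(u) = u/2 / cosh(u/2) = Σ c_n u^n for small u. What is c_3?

-1/16

Invert the denominator's series and multiply.
So c_3 = q′′′(0)/3! = -1/16.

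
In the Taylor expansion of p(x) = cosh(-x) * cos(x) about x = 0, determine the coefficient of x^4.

-1/6

Expand each factor separately, then convolve coefficients.
[x^0] = 1;  [x^1] = 0;  [x^2] = 0;  [x^3] = 0;  [x^4] = -1/6.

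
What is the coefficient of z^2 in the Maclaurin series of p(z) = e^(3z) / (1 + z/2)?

13/4

Expand each factor separately, then convolve coefficients.
p(0) = 1
p′(0) = 5/2
p′′(0) = 13/2
So c_2 = p′′(0)/2! = 13/4.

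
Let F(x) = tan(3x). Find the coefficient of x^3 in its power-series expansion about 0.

Differentiate repeatedly and evaluate at the center.
[x^0] = 0;  [x^1] = 3;  [x^2] = 0;  [x^3] = 9.
So c_3 = F′′′(0)/3! = 9.

9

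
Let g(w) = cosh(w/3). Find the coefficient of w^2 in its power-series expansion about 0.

1/18

Differentiate repeatedly and evaluate at the center.
g(0) = 1
g′(0) = 0
g′′(0) = 1/9
Dividing each by k! gives the coefficients c_0, ..., c_2.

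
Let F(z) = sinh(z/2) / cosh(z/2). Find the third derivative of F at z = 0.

-1/4

Write the quotient as an unknown series and match coefficients against numerator = denominator · series.
From the series, [z^3] F = -1/24; multiply by 3! = 6 to get -1/4.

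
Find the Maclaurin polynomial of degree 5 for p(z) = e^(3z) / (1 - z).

92*z^5/5 + 131*z^4/8 + 13*z^3 + 17*z^2/2 + 4*z + 1

Multiply the two series term by term and collect like powers.
[z^0] = 1;  [z^1] = 4;  [z^2] = 17/2;  [z^3] = 13;  [z^4] = 131/8;  [z^5] = 92/5.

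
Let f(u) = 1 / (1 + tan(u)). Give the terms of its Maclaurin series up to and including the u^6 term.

122*u^6/45 - 32*u^5/15 + 5*u^4/3 - 4*u^3/3 + u^2 - u + 1

Write 1/(1+u) = 1 - u + u^2 - u^3 + ... and substitute the series for u.
f(0) = 1
f′(0) = -1
f′′(0) = 2
f′′′(0) = -8
f^(4)(0) = 40
f^(5)(0) = -256
f^(6)(0) = 1952
Then c_k = f^(k)(0)/k! gives each Taylor coefficient.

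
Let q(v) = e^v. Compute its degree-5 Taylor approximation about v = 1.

e*(v - 1)^5/120 + e*(v - 1)^4/24 + e*(v - 1)^3/6 + e*(v - 1)^2/2 + e*(v - 1) + e

q(1) = e
q′(1) = e
q′′(1) = e
q′′′(1) = e
q^(4)(1) = e
q^(5)(1) = e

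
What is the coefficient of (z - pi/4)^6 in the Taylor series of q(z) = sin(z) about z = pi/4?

q(pi/4) = sqrt(2)/2
q′(pi/4) = sqrt(2)/2
q′′(pi/4) = -sqrt(2)/2
q′′′(pi/4) = -sqrt(2)/2
q^(4)(pi/4) = sqrt(2)/2
q^(5)(pi/4) = sqrt(2)/2
q^(6)(pi/4) = -sqrt(2)/2

-sqrt(2)/1440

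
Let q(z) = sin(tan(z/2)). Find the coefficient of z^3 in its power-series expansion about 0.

1/48

Compose series: expand the inner function first, then feed it into the outer expansion.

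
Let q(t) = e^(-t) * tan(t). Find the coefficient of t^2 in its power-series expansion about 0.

Expand each factor separately, then convolve coefficients.
[t^0] = 0;  [t^1] = 1;  [t^2] = -1.

-1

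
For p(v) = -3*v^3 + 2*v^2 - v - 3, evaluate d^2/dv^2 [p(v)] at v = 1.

-14

Differentiate repeatedly and evaluate at the center.
From the series, [(v - 1)^2] p = -7; multiply by 2! = 2 to get -14.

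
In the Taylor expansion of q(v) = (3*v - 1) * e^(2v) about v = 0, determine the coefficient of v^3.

14/3

Shift and add copies of the series according to the polynomial's terms.
[v^0] = -1;  [v^1] = 1;  [v^2] = 4;  [v^3] = 14/3.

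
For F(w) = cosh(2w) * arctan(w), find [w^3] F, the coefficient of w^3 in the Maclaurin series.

5/3

Multiply the two series term by term and collect like powers.
F(0) = 0
F′(0) = 1
F′′(0) = 0
F′′′(0) = 10
So c_3 = F′′′(0)/3! = 5/3.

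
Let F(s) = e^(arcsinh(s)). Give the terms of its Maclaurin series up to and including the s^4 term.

-s^4/8 + s^2/2 + s + 1

Let u equal the inner series; expand the outer function in u and truncate.
F(0) = 1
F′(0) = 1
F′′(0) = 1
F′′′(0) = 0
F^(4)(0) = -3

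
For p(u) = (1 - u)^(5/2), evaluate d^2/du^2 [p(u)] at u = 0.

The coefficient of u^2 in the expansion is 15/8, so p′′(0) = 2! * (15/8) = 15/4.

15/4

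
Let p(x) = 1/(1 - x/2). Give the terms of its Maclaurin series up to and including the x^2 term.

Differentiate repeatedly and evaluate at the center.
p(0) = 1
p′(0) = 1/2
p′′(0) = 1/2

x^2/4 + x/2 + 1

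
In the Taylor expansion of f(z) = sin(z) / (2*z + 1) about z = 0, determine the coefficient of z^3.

Multiply the numerator's expansion by the denominator's geometric series.
f(0) = 0
f′(0) = 1
f′′(0) = -4
f′′′(0) = 23
So c_3 = f′′′(0)/3! = 23/6.

23/6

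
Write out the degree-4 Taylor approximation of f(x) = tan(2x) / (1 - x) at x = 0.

14*x^4/3 + 14*x^3/3 + 2*x^2 + 2*x

Write out both Maclaurin series and multiply, keeping only the needed powers.
f(0) = 0
f′(0) = 2
f′′(0) = 4
f′′′(0) = 28
f^(4)(0) = 112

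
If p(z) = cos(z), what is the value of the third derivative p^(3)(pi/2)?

Use the known series and substitute for the argument.
The coefficient of (z - pi/2)^3 in the expansion is 1/6, so p′′′(pi/2) = 3! * (1/6) = 1.

1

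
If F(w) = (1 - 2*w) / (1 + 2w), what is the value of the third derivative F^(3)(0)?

Shift and add copies of the series according to the polynomial's terms.
From the series, [w^3] F = -16; multiply by 3! = 6 to get -96.

-96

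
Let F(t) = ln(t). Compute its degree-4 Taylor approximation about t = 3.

-(t - 3)^4/324 + (t - 3)^3/81 - (t - 3)^2/18 + (t - 3)/3 + ln(3)

[(t - 3)^0] = ln(3);  [(t - 3)^1] = 1/3;  [(t - 3)^2] = -1/18;  [(t - 3)^3] = 1/81;  [(t - 3)^4] = -1/324.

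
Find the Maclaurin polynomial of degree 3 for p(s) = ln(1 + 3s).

9*s^3 - 9*s^2/2 + 3*s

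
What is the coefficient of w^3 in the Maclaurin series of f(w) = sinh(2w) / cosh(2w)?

Write the quotient as an unknown series and match coefficients against numerator = denominator · series.
f(0) = 0
f′(0) = 2
f′′(0) = 0
f′′′(0) = -16

-8/3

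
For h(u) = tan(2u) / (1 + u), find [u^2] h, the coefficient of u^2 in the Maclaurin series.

-2

Multiply the two series term by term and collect like powers.
[u^0] = 0;  [u^1] = 2;  [u^2] = -2.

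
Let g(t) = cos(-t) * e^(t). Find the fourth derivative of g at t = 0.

-4

Write out both Maclaurin series and multiply, keeping only the needed powers.
From the series, [t^4] g = -1/6; multiply by 4! = 24 to get -4.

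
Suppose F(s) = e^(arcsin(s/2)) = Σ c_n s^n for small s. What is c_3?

Substitute the inner expansion into the outer series and collect powers.
[s^0] = 1;  [s^1] = 1/2;  [s^2] = 1/8;  [s^3] = 1/24.
So c_3 = F′′′(0)/3! = 1/24.

1/24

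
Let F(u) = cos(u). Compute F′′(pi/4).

Apply the Taylor formula c_k = f^(k)(a)/k!.
The coefficient of (u - pi/4)^2 in the expansion is -sqrt(2)/4, so F′′(pi/4) = 2! * (-sqrt(2)/4) = -sqrt(2)/2.

-sqrt(2)/2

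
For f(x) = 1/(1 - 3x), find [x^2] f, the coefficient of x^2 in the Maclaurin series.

[x^0] = 1;  [x^1] = 3;  [x^2] = 9.

9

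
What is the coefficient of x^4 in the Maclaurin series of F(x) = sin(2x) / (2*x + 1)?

-40/3

Expand 1/(denominator) as a geometric series and multiply by the numerator's series.
F(0) = 0
F′(0) = 2
F′′(0) = -8
F′′′(0) = 40
F^(4)(0) = -320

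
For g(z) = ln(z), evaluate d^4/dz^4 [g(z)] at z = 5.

The coefficient of (z - 5)^4 in the expansion is -1/2500, so g^(4)(5) = 4! * (-1/2500) = -6/625.

-6/625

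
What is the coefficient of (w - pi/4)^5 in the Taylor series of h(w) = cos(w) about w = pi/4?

Use the known series and substitute for the argument.
[(w - pi/4)^0] = sqrt(2)/2;  [(w - pi/4)^1] = -sqrt(2)/2;  [(w - pi/4)^2] = -sqrt(2)/4;  [(w - pi/4)^3] = sqrt(2)/12;  [(w - pi/4)^4] = sqrt(2)/48;  [(w - pi/4)^5] = -sqrt(2)/240.
So c_5 = h^(5)(pi/4)/5! = -sqrt(2)/240.

-sqrt(2)/240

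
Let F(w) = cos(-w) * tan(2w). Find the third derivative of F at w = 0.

Take the Cauchy product of the two expansions.
From the series, [w^3] F = 5/3; multiply by 3! = 6 to get 10.

10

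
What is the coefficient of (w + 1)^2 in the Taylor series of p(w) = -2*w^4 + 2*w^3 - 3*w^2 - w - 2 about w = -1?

Use the known series and substitute for the argument.
[(w + 1)^0] = -8;  [(w + 1)^1] = 19;  [(w + 1)^2] = -21.
So c_2 = p′′(-1)/2! = -21.

-21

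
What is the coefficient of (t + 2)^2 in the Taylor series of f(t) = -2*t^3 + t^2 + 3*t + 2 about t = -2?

13

Apply the Taylor formula c_k = f^(k)(a)/k!.
f(-2) = 16
f′(-2) = -25
f′′(-2) = 26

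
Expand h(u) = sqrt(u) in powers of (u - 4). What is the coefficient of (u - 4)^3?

1/512

Use the known series and substitute for the argument.
So c_3 = h′′′(4)/3! = 1/512.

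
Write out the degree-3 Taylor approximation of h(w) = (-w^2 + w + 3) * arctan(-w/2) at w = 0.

5*w^3/8 - w^2/2 - 3*w/2

Distribute the polynomial across the series and collect like powers.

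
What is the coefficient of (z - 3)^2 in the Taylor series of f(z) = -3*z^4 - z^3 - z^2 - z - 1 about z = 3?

Apply the Taylor formula c_k = f^(k)(a)/k!.
So c_2 = f′′(3)/2! = -172.

-172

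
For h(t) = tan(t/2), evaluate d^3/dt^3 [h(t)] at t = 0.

1/4

The coefficient of t^3 in the expansion is 1/24, so h′′′(0) = 3! * (1/24) = 1/4.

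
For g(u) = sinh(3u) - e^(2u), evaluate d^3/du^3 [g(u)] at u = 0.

19

Combine the two series term by term.
From the series, [u^3] g = 19/6; multiply by 3! = 6 to get 19.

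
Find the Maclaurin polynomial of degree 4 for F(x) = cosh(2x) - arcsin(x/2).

2*x^4/3 - x^3/48 + 2*x^2 - x/2 + 1

Combine the two series term by term.
F(0) = 1
F′(0) = -1/2
F′′(0) = 4
F′′′(0) = -1/8
F^(4)(0) = 16
The Taylor polynomial is Σ F^(k)(0)/k! · x^k.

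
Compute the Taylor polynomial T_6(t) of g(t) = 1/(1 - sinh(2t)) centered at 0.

Plug the Maclaurin series of the inner function into that of the outer and collect terms.
g(0) = 1
g′(0) = 2
g′′(0) = 8
g′′′(0) = 56
g^(4)(0) = 512
g^(5)(0) = 5792
g^(6)(0) = 78848

4928*t^6/45 + 724*t^5/15 + 64*t^4/3 + 28*t^3/3 + 4*t^2 + 2*t + 1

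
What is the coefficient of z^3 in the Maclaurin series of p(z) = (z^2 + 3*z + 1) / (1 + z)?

1

Multiply each power in the prefactor through the base expansion.
p(0) = 1
p′(0) = 2
p′′(0) = -2
p′′′(0) = 6
So c_3 = p′′′(0)/3! = 1.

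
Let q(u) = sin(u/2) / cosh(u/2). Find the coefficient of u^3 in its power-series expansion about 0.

-1/12

Divide the numerator series by the denominator series (power-series long division).
q(0) = 0
q′(0) = 1/2
q′′(0) = 0
q′′′(0) = -1/2
So c_3 = q′′′(0)/3! = -1/12.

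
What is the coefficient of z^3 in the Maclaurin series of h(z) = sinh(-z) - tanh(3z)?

Expand each term separately and add.
[z^0] = 0;  [z^1] = -4;  [z^2] = 0;  [z^3] = 53/6.
So c_3 = h′′′(0)/3! = 53/6.

53/6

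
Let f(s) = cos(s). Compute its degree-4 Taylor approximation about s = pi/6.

[(s - pi/6)^0] = sqrt(3)/2;  [(s - pi/6)^1] = -1/2;  [(s - pi/6)^2] = -sqrt(3)/4;  [(s - pi/6)^3] = 1/12;  [(s - pi/6)^4] = sqrt(3)/48.

sqrt(3)*(s - pi/6)^4/48 + (s - pi/6)^3/12 - sqrt(3)*(s - pi/6)^2/4 - (s - pi/6)/2 + sqrt(3)/2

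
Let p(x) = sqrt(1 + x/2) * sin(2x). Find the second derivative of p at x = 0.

1

Write out both Maclaurin series and multiply, keeping only the needed powers.
From the series, [x^2] p = 1/2; multiply by 2! = 2 to get 1.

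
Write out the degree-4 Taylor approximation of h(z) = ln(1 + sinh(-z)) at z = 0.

Plug the Maclaurin series of the inner function into that of the outer and collect terms.

-5*z^4/12 - z^3/2 - z^2/2 - z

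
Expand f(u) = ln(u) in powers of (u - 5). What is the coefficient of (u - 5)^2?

Compute the successive derivatives at the expansion point and divide by k!.
[(u - 5)^0] = ln(5);  [(u - 5)^1] = 1/5;  [(u - 5)^2] = -1/50.
So c_2 = f′′(5)/2! = -1/50.

-1/50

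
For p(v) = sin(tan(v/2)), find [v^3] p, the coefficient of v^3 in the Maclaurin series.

Substitute the inner expansion into the outer series and collect powers.
p(0) = 0
p′(0) = 1/2
p′′(0) = 0
p′′′(0) = 1/8
So c_3 = p′′′(0)/3! = 1/48.

1/48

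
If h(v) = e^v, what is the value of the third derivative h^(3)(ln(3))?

3

Differentiate repeatedly and evaluate at the center.
The coefficient of (v - ln(3))^3 in the expansion is 1/2, so h′′′(ln(3)) = 3! * (1/2) = 3.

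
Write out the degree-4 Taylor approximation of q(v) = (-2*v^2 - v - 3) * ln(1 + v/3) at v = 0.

35*v^4/324 - 35*v^3/54 - v^2/6 - v

Shift and add copies of the series according to the polynomial's terms.
q(0) = 0
q′(0) = -1
q′′(0) = -1/3
q′′′(0) = -35/9
q^(4)(0) = 70/27
Then c_k = q^(k)(0)/k! gives each Taylor coefficient.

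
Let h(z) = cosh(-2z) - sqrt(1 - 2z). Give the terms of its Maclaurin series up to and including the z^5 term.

Combine the two series term by term.

7*z^5/8 + 31*z^4/24 + z^3/2 + 5*z^2/2 + z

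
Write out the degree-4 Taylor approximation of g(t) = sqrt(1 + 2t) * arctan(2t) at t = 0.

Expand each factor separately, then convolve coefficients.

-5*t^4/3 - 11*t^3/3 + 2*t^2 + 2*t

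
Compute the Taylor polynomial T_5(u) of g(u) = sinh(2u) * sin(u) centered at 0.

u^4 + 2*u^2

Write out both Maclaurin series and multiply, keeping only the needed powers.
[u^0] = 0;  [u^1] = 0;  [u^2] = 2;  [u^3] = 0;  [u^4] = 1;  [u^5] = 0.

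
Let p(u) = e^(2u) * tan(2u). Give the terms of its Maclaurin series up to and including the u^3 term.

Multiply the two series term by term and collect like powers.
[u^0] = 0;  [u^1] = 2;  [u^2] = 4;  [u^3] = 20/3.

20*u^3/3 + 4*u^2 + 2*u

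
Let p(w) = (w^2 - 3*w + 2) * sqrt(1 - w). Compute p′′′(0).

-3/2

Distribute the polynomial across the series and collect like powers.
The coefficient of w^3 in the expansion is -1/4, so p′′′(0) = 3! * (-1/4) = -3/2.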